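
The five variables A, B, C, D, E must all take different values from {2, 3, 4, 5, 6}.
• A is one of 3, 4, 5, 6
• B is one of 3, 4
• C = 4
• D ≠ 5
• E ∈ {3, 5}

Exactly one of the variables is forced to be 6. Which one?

C's domain is down to {4}, so C = 4. Eliminate 4 elsewhere: A, B, D.
B's domain is down to {3}, so B = 3. So A, D, E can't be 3.
That leaves E = 5. Strike 5 from A.
So 6 goes to A.

A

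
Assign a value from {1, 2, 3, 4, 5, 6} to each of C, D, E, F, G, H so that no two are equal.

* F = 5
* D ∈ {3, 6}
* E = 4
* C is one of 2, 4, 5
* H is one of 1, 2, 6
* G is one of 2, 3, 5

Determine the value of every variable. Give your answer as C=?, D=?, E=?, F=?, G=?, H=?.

E must be 4 (only option left). Strike 4 from C.
F must be 5 (only option left). Eliminate 5 elsewhere: C, G.
C has just one choice, so C = 2. Eliminate 2 elsewhere: G, H.
That leaves G = 3. Strike 3 from D.
That leaves D = 6. Remove 6 from H.
H has just one choice, so H = 1.

C=2, D=6, E=4, F=5, G=3, H=1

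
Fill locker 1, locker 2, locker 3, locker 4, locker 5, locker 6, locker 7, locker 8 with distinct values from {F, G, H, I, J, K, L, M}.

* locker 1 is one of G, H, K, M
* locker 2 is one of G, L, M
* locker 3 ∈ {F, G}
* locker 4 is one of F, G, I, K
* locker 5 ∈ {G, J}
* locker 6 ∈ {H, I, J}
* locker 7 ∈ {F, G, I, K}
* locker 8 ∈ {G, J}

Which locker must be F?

locker 3

The 8 variables together cover exactly {F, G, H, I, J, K, L, M} — 8 values for 8 variables — and L appears only in locker 2's list, so locker 2 = L.
Among the 7 still-open variables, M fits only locker 1 (and all 7 values in {F, G, H, I, J, K, M} must be used), so locker 1 = M.
The 6 still-open variables draw from only 6 values {F, G, H, I, J, K}, so each is used; only locker 6 can be H, hence locker 6 = H.
locker 5 and locker 8 between them cover only {G, J} — a naked pair. Remove those values from locker 3, locker 4, locker 7.
So F goes to locker 3.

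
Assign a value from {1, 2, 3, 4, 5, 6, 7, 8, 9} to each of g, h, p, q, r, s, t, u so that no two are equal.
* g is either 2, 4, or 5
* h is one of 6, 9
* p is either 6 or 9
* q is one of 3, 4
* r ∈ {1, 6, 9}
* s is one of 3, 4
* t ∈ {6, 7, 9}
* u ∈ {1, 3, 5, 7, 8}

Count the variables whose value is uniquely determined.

h and p between them cover only {6, 9} — a naked pair. Remove those values from r, t.
That leaves r = 1. So u can't be 1.
t must be 7 (only option left). Remove 7 from u.
q and s share exactly the 2 values {3, 4}; by pigeonhole those values go to them, so strike 3, 4 from g, u.
Determined: r=1, t=7. The other variables each still have more than one consistent value. That makes 2.

2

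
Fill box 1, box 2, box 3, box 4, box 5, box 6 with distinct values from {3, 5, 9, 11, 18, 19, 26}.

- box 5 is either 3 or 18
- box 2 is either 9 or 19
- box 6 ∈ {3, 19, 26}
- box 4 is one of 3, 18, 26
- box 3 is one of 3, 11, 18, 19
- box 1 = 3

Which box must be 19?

box 6

box 1 has just one choice, so box 1 = 3. Strike 3 from box 3, box 4, box 5, box 6.
box 5 has just one choice, so box 5 = 18. So box 3, box 4 can't be 18.
box 4 must be 26 (only option left). Remove 26 from box 6.
So 19 goes to box 6.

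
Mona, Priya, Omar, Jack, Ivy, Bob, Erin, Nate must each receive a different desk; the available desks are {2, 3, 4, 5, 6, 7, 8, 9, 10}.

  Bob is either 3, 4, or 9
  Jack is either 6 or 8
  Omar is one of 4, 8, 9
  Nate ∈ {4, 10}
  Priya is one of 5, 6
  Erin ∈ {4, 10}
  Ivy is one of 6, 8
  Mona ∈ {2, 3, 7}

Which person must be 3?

The 2 variables Jack and Ivy are confined to {6, 8}, which locks those values in; drop them from Priya, Omar.
Priya's domain is down to {5}, so Priya = 5.
Erin and Nate between them cover only {4, 10} — a naked pair. Remove those values from Omar, Bob.
Omar's domain is down to {9}, so Omar = 9. Eliminate 9 elsewhere: Bob.
So 3 goes to Bob.

Bob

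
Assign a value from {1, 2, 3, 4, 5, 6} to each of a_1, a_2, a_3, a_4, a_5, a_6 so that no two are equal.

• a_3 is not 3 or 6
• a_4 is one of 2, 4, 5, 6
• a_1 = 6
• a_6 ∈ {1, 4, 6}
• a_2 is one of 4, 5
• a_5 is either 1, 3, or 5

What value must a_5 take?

3

a_1 has just one choice, so a_1 = 6. So a_4, a_6 can't be 6.
The 5 still-open variables draw from only 5 values {1, 2, 3, 4, 5}, so each is used; only a_5 can be 3, hence a_5 = 3.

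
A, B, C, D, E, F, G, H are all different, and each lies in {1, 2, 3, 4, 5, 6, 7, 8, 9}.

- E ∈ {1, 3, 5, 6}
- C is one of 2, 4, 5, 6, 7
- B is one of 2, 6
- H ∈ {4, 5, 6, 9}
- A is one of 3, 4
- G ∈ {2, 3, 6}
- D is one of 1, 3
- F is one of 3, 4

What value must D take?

1

The 8 variables together cover exactly {1, 2, 3, 4, 5, 6, 7, 9} — 8 values for 8 variables — and 7 appears only in C's list, so C = 7.
The 7 still-open variables draw from only 7 values {1, 2, 3, 4, 5, 6, 9}, so each is used; only H can be 9, hence H = 9.
The 6 still-open variables together cover exactly {1, 2, 3, 4, 5, 6} — 6 values for 6 variables — and 5 appears only in E's list, so E = 5.
The 5 still-open variables draw from only 5 values {1, 2, 3, 4, 6}, so each is used; only D can be 1, hence D = 1.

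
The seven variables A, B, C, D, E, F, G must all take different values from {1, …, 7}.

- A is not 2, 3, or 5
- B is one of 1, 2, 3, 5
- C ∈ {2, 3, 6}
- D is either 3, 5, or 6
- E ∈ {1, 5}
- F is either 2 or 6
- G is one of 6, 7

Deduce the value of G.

7

The 7 variables draw from only 7 values {1, 2, 3, 4, 5, 6, 7}, so each is used; only A can be 4, hence A = 4.
The 6 still-open variables draw from only 6 values {1, 2, 3, 5, 6, 7}, so each is used; only G can be 7, hence G = 7.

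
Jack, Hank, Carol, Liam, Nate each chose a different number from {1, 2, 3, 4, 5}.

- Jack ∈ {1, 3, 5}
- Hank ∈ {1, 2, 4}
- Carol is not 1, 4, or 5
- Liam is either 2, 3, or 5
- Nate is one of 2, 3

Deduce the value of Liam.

The 5 variables together cover exactly {1, 2, 3, 4, 5} — 5 values for 5 variables — and 4 appears only in Hank's list, so Hank = 4.
Among the 4 still-open variables, 1 fits only Jack (and all 4 values in {1, 2, 3, 5} must be used), so Jack = 1.
The 3 still-open variables together cover exactly {2, 3, 5} — 3 values for 3 variables — and 5 appears only in Liam's list, so Liam = 5.

5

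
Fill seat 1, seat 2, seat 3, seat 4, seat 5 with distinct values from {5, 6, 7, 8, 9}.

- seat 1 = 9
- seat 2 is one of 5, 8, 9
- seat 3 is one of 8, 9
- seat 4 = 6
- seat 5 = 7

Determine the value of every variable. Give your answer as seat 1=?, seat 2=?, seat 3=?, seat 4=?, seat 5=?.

seat 1 has just one choice, so seat 1 = 9. Strike 9 from seat 2, seat 3.
seat 3 has just one choice, so seat 3 = 8. So seat 2 can't be 8.
That leaves seat 4 = 6.
seat 5 has just one choice, so seat 5 = 7.
seat 2 has just one choice, so seat 2 = 5.

seat 1=9, seat 2=5, seat 3=8, seat 4=6, seat 5=7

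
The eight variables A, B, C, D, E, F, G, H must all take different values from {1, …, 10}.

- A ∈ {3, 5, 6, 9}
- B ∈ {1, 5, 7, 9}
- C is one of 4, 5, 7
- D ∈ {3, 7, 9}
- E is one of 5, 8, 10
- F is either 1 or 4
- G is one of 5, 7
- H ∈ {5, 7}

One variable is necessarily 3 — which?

D

The 2 variables G and H are confined to {5, 7}, which locks those values in; drop them from A, B, C, D, E.
C's domain is down to {4}, so C = 4. So F can't be 4.
That leaves F = 1. Remove 1 from B.
B has just one choice, so B = 9. Eliminate 9 elsewhere: A, D.
So 3 goes to D.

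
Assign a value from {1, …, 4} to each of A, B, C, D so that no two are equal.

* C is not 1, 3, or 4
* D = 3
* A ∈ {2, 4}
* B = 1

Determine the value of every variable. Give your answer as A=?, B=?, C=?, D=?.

A=4, B=1, C=2, D=3

B must be 1 (only option left).
C's domain is down to {2}, so C = 2. So A can't be 2.
D must be 3 (only option left).
A's domain is down to {4}, so A = 4.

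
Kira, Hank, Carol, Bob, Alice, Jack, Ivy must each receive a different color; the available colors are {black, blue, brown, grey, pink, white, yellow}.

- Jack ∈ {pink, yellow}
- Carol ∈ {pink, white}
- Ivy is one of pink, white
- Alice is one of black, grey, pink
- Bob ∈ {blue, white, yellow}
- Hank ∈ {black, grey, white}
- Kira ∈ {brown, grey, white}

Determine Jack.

yellow

The 7 variables together cover exactly {black, blue, brown, grey, pink, white, yellow} — 7 values for 7 variables — and blue appears only in Bob's list, so Bob = blue.
The 6 still-open variables draw from only 6 values {black, brown, grey, pink, white, yellow}, so each is used; only Kira can be brown, hence Kira = brown.
Among the 5 still-open variables, yellow fits only Jack (and all 5 values in {black, grey, pink, white, yellow} must be used), so Jack = yellow.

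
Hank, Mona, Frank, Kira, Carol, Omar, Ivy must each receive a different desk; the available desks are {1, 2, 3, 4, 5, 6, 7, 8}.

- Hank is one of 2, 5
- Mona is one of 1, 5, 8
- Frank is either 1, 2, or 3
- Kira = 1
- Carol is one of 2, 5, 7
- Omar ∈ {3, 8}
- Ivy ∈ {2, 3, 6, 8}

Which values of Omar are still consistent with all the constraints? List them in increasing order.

Kira has just one choice, so Kira = 1. Remove 1 from Mona, Frank.
Among the 6 still-open variables, 6 fits only Ivy (and all 6 values in {2, 3, 5, 6, 7, 8} must be used), so Ivy = 6.
Among the 5 still-open variables, 7 fits only Carol (and all 5 values in {2, 3, 5, 7, 8} must be used), so Carol = 7.
No further eliminations apply; Omar can still be any of 3, 8.

3, 8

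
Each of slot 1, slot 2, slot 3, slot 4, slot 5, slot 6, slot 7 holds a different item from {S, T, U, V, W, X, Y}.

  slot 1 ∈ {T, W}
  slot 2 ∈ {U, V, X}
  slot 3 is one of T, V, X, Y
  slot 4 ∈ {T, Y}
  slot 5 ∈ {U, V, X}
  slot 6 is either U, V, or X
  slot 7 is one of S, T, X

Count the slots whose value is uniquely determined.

The 7 variables together cover exactly {S, T, U, V, W, X, Y} — 7 values for 7 variables — and S appears only in slot 7's list, so slot 7 = S.
The 6 still-open variables draw from only 6 values {T, U, V, W, X, Y}, so each is used; only slot 1 can be W, hence slot 1 = W.
slot 2, slot 5, slot 6 share exactly the 3 values {U, V, X}; by pigeonhole those values go to them, so strike U, V, X from slot 3.
Determined: slot 1=W, slot 7=S. The other slots each still have more than one consistent value. That makes 2.

2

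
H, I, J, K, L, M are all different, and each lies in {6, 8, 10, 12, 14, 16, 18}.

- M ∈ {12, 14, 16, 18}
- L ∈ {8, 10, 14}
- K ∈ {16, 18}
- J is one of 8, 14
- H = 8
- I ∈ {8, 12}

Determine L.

H must be 8 (only option left). So I, J, L can't be 8.
I's domain is down to {12}, so I = 12. Eliminate 12 elsewhere: M.
That leaves J = 14. Strike 14 from L, M.
So L = 10.

10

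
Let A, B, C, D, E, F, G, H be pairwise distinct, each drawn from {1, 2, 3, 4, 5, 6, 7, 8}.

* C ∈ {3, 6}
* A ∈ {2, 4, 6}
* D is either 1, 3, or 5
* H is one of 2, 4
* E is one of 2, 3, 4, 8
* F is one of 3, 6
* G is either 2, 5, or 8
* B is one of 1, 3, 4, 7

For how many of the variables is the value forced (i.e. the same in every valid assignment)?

4

The 8 variables draw from only 8 values {1, 2, 3, 4, 5, 6, 7, 8}, so each is used; only B can be 7, hence B = 7.
Among the 7 still-open variables, 1 fits only D (and all 7 values in {1, 2, 3, 4, 5, 6, 8} must be used), so D = 1.
Among the 6 still-open variables, 5 fits only G (and all 6 values in {2, 3, 4, 5, 6, 8} must be used), so G = 5.
Among the 5 still-open variables, 8 fits only E (and all 5 values in {2, 3, 4, 6, 8} must be used), so E = 8.
C and F share exactly the 2 values {3, 6}; by pigeonhole those values go to them, so strike 3, 6 from A.
Determined: B=7, D=1, E=8, G=5. The other variables each still have more than one consistent value. That makes 4.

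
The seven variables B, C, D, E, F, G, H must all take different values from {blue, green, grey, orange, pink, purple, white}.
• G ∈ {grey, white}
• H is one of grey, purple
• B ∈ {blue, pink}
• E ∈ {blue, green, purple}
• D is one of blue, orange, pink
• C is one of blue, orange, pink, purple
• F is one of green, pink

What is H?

grey

The 7 variables together cover exactly {blue, green, grey, orange, pink, purple, white} — 7 values for 7 variables — and white appears only in G's list, so G = white.
The 6 still-open variables draw from only 6 values {blue, green, grey, orange, pink, purple}, so each is used; only H can be grey, hence H = grey.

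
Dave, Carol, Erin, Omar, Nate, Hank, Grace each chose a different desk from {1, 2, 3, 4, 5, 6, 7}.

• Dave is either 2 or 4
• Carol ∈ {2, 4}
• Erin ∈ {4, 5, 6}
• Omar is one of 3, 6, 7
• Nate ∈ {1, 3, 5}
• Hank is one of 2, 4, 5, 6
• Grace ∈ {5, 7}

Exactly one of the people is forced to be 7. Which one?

The 7 variables together cover exactly {1, 2, 3, 4, 5, 6, 7} — 7 values for 7 variables — and 1 appears only in Nate's list, so Nate = 1.
The 6 still-open variables draw from only 6 values {2, 3, 4, 5, 6, 7}, so each is used; only Omar can be 3, hence Omar = 3.
Among the 5 still-open variables, 7 fits only Grace (and all 5 values in {2, 4, 5, 6, 7} must be used), so Grace = 7.

Grace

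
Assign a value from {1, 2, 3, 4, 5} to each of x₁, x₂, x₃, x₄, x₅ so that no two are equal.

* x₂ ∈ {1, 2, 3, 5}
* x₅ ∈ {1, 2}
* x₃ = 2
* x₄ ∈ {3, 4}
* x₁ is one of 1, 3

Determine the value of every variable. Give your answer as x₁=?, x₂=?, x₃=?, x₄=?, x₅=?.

x₁=3, x₂=5, x₃=2, x₄=4, x₅=1

x₃ must be 2 (only option left). Strike 2 from x₂, x₅.
x₅ has just one choice, so x₅ = 1. Remove 1 from x₁, x₂.
That leaves x₁ = 3. Remove 3 from x₂, x₄.
x₂ must be 5 (only option left).
x₄'s domain is down to {4}, so x₄ = 4.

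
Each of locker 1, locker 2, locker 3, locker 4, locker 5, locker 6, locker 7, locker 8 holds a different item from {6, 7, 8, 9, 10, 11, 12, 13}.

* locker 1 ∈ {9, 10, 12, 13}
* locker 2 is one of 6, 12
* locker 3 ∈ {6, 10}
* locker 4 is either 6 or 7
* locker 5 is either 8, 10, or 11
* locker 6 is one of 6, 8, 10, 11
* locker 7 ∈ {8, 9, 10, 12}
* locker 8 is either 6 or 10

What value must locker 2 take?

The 8 variables together cover exactly {6, 7, 8, 9, 10, 11, 12, 13} — 8 values for 8 variables — and 7 appears only in locker 4's list, so locker 4 = 7.
The 7 still-open variables draw from only 7 values {6, 8, 9, 10, 11, 12, 13}, so each is used; only locker 1 can be 13, hence locker 1 = 13.
The 6 still-open variables draw from only 6 values {6, 8, 9, 10, 11, 12}, so each is used; only locker 7 can be 9, hence locker 7 = 9.
Among the 5 still-open variables, 12 fits only locker 2 (and all 5 values in {6, 8, 10, 11, 12} must be used), so locker 2 = 12.

12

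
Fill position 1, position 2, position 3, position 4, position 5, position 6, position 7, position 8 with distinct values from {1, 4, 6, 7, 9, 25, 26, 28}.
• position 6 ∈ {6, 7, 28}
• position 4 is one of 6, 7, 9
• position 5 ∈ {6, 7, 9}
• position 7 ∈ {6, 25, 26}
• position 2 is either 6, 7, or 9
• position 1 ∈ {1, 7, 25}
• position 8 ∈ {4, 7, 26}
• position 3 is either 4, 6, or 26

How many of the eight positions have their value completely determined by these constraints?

Among the 8 variables, 1 fits only position 1 (and all 8 values in {1, 4, 6, 7, 9, 25, 26, 28} must be used), so position 1 = 1.
Among the 7 still-open variables, 25 fits only position 7 (and all 7 values in {4, 6, 7, 9, 25, 26, 28} must be used), so position 7 = 25.
The 6 still-open variables together cover exactly {4, 6, 7, 9, 26, 28} — 6 values for 6 variables — and 28 appears only in position 6's list, so position 6 = 28.
position 2, position 4, position 5 share exactly the 3 values {6, 7, 9}; by pigeonhole those values go to them, so strike 6, 7, 9 from position 3, position 8.
Determined: position 1=1, position 6=28, position 7=25. The other positions each still have more than one consistent value. That makes 3.

3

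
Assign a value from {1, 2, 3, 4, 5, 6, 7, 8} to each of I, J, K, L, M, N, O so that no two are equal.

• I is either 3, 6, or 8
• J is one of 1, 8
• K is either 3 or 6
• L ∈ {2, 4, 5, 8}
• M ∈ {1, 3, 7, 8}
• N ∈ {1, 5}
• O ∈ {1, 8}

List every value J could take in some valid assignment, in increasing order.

The 2 variables J and O are confined to {1, 8}, which locks those values in; drop them from I, L, M, N.
N has just one choice, so N = 5. Strike 5 from L.
I and K between them cover only {3, 6} — a naked pair. Remove those values from M.
M's domain is down to {7}, so M = 7.
No further eliminations apply; J can still be any of 1, 8.

1, 8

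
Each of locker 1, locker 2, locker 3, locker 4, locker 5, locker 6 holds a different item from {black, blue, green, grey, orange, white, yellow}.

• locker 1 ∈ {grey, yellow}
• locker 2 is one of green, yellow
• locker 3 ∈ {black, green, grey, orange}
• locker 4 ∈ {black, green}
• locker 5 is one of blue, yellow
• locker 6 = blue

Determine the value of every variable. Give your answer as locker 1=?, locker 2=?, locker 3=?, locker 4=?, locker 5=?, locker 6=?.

locker 6's domain is down to {blue}, so locker 6 = blue. Remove blue from locker 5.
locker 5 has just one choice, so locker 5 = yellow. Remove yellow from locker 1, locker 2.
locker 1 must be grey (only option left). So locker 3 can't be grey.
locker 2 must be green (only option left). Eliminate green elsewhere: locker 3, locker 4.
locker 4 must be black (only option left). Strike black from locker 3.
That leaves locker 3 = orange.

locker 1=grey, locker 2=green, locker 3=orange, locker 4=black, locker 5=yellow, locker 6=blue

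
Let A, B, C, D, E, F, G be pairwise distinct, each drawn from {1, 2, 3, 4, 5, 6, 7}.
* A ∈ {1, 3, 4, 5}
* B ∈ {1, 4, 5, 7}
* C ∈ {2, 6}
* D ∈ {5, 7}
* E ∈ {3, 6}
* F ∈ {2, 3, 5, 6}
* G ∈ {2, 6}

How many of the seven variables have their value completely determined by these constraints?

C and G between them cover only {2, 6} — a naked pair. Remove those values from E, F.
E must be 3 (only option left). So A, F can't be 3.
That leaves F = 5. Strike 5 from A, B, D.
D's domain is down to {7}, so D = 7. Remove 7 from B.
Determined: D=7, E=3, F=5. The other variables each still have more than one consistent value. That makes 3.

3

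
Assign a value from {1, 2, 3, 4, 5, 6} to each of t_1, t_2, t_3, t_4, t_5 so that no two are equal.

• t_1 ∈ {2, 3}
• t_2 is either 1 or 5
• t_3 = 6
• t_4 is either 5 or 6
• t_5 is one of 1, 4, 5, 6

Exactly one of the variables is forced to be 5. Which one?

t_3's domain is down to {6}, so t_3 = 6. So t_4, t_5 can't be 6.

t_4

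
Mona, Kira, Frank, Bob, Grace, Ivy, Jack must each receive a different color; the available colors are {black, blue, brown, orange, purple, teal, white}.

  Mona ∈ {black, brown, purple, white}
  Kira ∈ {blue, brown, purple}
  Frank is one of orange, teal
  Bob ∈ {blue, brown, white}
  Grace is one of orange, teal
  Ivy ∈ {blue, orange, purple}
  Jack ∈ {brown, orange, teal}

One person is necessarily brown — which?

Jack

Among the 7 variables, black fits only Mona (and all 7 values in {black, blue, brown, orange, purple, teal, white} must be used), so Mona = black.
The 6 still-open variables draw from only 6 values {blue, brown, orange, purple, teal, white}, so each is used; only Bob can be white, hence Bob = white.
Frank and Grace between them cover only {orange, teal} — a naked pair. Remove those values from Ivy, Jack.
So brown goes to Jack.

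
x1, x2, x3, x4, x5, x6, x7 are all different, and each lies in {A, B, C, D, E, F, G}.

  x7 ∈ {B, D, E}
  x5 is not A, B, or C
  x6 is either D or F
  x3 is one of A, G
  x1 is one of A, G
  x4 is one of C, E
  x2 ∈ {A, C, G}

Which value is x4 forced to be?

E

The 7 variables together cover exactly {A, B, C, D, E, F, G} — 7 values for 7 variables — and B appears only in x7's list, so x7 = B.
x1 and x3 share exactly the 2 values {A, G}; by pigeonhole those values go to them, so strike A, G from x2, x5.
x2 has just one choice, so x2 = C. Eliminate C elsewhere: x4.
So x4 = E.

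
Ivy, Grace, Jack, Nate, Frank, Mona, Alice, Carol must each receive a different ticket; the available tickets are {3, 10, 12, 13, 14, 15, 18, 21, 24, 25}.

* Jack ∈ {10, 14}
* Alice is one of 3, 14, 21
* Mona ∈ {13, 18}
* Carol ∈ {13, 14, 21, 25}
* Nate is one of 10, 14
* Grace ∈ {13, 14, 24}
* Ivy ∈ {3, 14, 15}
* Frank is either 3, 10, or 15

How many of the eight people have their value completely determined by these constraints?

1

The 2 variables Jack and Nate are confined to {10, 14}, which locks those values in; drop them from Ivy, Grace, Frank, Alice, Carol.
Ivy and Frank share exactly the 2 values {3, 15}; by pigeonhole those values go to them, so strike 3, 15 from Alice.
Alice must be 21 (only option left). Strike 21 from Carol.
Determined: Alice=21. The other people each still have more than one consistent value. That makes 1.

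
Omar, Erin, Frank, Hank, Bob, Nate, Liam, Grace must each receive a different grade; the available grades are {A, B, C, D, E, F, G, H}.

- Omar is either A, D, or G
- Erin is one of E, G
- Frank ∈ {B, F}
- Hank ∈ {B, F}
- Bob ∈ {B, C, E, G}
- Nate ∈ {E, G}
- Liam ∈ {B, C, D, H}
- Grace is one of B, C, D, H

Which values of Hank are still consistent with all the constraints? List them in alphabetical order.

B, F

The 8 variables together cover exactly {A, B, C, D, E, F, G, H} — 8 values for 8 variables — and A appears only in Omar's list, so Omar = A.
Erin and Nate share exactly the 2 values {E, G}; by pigeonhole those values go to them, so strike E, G from Bob.
Frank and Hank share exactly the 2 values {B, F}; by pigeonhole those values go to them, so strike B, F from Bob, Liam, Grace.
Bob's domain is down to {C}, so Bob = C. Eliminate C elsewhere: Liam, Grace.
No further eliminations apply; Hank can still be any of B, F.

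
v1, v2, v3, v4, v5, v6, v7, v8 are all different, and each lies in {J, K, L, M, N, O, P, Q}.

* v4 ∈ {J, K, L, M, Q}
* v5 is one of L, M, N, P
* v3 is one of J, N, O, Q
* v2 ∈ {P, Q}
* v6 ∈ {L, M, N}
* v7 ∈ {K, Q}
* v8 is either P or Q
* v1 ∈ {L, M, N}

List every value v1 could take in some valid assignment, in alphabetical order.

L, M, N

The 8 variables together cover exactly {J, K, L, M, N, O, P, Q} — 8 values for 8 variables — and O appears only in v3's list, so v3 = O.
The 7 still-open variables draw from only 7 values {J, K, L, M, N, P, Q}, so each is used; only v4 can be J, hence v4 = J.
The 6 still-open variables draw from only 6 values {K, L, M, N, P, Q}, so each is used; only v7 can be K, hence v7 = K.
The 2 variables v2 and v8 are confined to {P, Q}, which locks those values in; drop them from v5.
No further eliminations apply; v1 can still be any of L, M, N.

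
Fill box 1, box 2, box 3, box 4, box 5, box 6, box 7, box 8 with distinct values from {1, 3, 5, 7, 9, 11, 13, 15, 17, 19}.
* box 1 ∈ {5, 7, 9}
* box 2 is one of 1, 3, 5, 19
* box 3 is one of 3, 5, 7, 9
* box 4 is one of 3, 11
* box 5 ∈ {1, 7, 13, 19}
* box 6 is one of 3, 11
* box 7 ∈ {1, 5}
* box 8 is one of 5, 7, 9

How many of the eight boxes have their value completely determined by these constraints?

The 8 variables together cover exactly {1, 3, 5, 7, 9, 11, 13, 19} — 8 values for 8 variables — and 13 appears only in box 5's list, so box 5 = 13.
The 7 still-open variables together cover exactly {1, 3, 5, 7, 9, 11, 19} — 7 values for 7 variables — and 19 appears only in box 2's list, so box 2 = 19.
Among the 6 still-open variables, 1 fits only box 7 (and all 6 values in {1, 3, 5, 7, 9, 11} must be used), so box 7 = 1.
box 4 and box 6 share exactly the 2 values {3, 11}; by pigeonhole those values go to them, so strike 3, 11 from box 3.
Determined: box 2=19, box 5=13, box 7=1. The other boxes each still have more than one consistent value. That makes 3.

3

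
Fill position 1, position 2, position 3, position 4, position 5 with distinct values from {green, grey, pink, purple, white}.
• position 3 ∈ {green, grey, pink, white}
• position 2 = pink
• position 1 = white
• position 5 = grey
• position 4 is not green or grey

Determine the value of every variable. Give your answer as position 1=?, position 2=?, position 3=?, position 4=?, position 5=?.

position 1=white, position 2=pink, position 3=green, position 4=purple, position 5=grey

position 1 has just one choice, so position 1 = white. Strike white from position 3, position 4.
That leaves position 2 = pink. Eliminate pink elsewhere: position 3, position 4.
position 4's domain is down to {purple}, so position 4 = purple.
position 5 has just one choice, so position 5 = grey. Remove grey from position 3.
That leaves position 3 = green.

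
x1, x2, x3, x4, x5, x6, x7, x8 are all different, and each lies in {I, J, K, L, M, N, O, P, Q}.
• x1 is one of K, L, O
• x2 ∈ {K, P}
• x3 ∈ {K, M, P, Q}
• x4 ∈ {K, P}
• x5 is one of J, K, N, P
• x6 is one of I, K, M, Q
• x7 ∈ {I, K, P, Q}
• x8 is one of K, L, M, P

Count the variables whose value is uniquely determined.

2

x2 and x4 between them cover only {K, P} — a naked pair. Remove those values from x1, x3, x5, x6, x7, x8.
x3, x6, x7 between them cover only {I, M, Q} — a naked triple. Remove those values from x8.
x8 has just one choice, so x8 = L. Strike L from x1.
x1 has just one choice, so x1 = O.
Determined: x1=O, x8=L. The other variables each still have more than one consistent value. That makes 2.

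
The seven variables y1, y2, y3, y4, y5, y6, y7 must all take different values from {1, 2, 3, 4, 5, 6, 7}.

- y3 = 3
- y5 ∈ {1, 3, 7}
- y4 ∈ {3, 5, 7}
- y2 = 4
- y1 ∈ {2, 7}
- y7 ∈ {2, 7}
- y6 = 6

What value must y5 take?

y2's domain is down to {4}, so y2 = 4.
That leaves y3 = 3. So y4, y5 can't be 3.
y6's domain is down to {6}, so y6 = 6.
The 4 still-open variables draw from only 4 values {1, 2, 5, 7}, so each is used; only y5 can be 1, hence y5 = 1.

1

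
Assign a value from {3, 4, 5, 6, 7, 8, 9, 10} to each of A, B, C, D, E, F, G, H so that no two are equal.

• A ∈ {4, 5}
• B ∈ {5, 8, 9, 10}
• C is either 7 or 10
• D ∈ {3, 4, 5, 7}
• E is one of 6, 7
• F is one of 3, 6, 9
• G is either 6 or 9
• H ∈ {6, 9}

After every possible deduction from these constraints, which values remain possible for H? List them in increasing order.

6, 9

The 8 variables draw from only 8 values {3, 4, 5, 6, 7, 8, 9, 10}, so each is used; only B can be 8, hence B = 8.
Among the 7 still-open variables, 10 fits only C (and all 7 values in {3, 4, 5, 6, 7, 9, 10} must be used), so C = 10.
G and H between them cover only {6, 9} — a naked pair. Remove those values from E, F.
E's domain is down to {7}, so E = 7. So D can't be 7.
F must be 3 (only option left). Strike 3 from D.
No further eliminations apply; H can still be any of 6, 9.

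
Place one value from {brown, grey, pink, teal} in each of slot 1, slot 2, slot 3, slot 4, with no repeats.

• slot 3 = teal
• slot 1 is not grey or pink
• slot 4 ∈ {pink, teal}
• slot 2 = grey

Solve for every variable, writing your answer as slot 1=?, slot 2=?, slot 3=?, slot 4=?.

slot 2 must be grey (only option left).
slot 3's domain is down to {teal}, so slot 3 = teal. Eliminate teal elsewhere: slot 1, slot 4.
slot 4 must be pink (only option left).
slot 1's domain is down to {brown}, so slot 1 = brown.

slot 1=brown, slot 2=grey, slot 3=teal, slot 4=pink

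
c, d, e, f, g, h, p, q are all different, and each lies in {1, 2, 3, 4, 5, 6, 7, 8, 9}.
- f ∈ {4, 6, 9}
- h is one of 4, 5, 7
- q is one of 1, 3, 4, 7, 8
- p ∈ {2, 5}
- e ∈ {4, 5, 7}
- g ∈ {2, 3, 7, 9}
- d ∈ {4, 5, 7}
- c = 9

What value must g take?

3

c has just one choice, so c = 9. Eliminate 9 elsewhere: f, g.
The 3 variables d, e, h are confined to {4, 5, 7}, which locks those values in; drop them from f, g, p, q.
f has just one choice, so f = 6.
p must be 2 (only option left). Strike 2 from g.
So g = 3.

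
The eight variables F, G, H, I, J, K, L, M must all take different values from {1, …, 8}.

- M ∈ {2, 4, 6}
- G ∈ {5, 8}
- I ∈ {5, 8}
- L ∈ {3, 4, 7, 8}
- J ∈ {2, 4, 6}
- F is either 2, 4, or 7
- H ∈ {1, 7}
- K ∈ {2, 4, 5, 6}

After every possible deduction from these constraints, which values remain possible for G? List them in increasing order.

The 8 variables draw from only 8 values {1, 2, 3, 4, 5, 6, 7, 8}, so each is used; only H can be 1, hence H = 1.
The 7 still-open variables draw from only 7 values {2, 3, 4, 5, 6, 7, 8}, so each is used; only L can be 3, hence L = 3.
The 6 still-open variables draw from only 6 values {2, 4, 5, 6, 7, 8}, so each is used; only F can be 7, hence F = 7.
G and I between them cover only {5, 8} — a naked pair. Remove those values from K.
No further eliminations apply; G can still be any of 5, 8.

5, 8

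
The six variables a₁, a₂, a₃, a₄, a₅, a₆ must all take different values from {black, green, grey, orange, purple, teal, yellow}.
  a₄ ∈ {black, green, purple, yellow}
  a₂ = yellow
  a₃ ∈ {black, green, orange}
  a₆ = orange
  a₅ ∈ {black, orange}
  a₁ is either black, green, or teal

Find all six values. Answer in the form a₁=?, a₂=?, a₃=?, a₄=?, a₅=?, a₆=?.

a₂ must be yellow (only option left). So a₄ can't be yellow.
a₆ has just one choice, so a₆ = orange. Remove orange from a₃, a₅.
a₅'s domain is down to {black}, so a₅ = black. Remove black from a₁, a₃, a₄.
a₃ has just one choice, so a₃ = green. Strike green from a₁, a₄.
a₄ has just one choice, so a₄ = purple.
a₁'s domain is down to {teal}, so a₁ = teal.

a₁=teal, a₂=yellow, a₃=green, a₄=purple, a₅=black, a₆=orange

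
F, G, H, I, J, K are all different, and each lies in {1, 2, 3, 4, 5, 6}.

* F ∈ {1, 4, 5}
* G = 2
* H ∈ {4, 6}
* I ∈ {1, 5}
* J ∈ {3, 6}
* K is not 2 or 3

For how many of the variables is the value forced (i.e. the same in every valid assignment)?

2

G's domain is down to {2}, so G = 2.
Among the 5 still-open variables, 3 fits only J (and all 5 values in {1, 3, 4, 5, 6} must be used), so J = 3.
Determined: G=2, J=3. The other variables each still have more than one consistent value. That makes 2.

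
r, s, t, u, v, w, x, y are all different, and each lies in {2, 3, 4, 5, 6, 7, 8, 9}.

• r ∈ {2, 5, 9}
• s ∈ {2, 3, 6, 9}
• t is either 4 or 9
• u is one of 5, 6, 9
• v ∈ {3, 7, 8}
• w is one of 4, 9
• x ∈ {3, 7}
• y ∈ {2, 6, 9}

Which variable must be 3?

s

The 8 variables together cover exactly {2, 3, 4, 5, 6, 7, 8, 9} — 8 values for 8 variables — and 8 appears only in v's list, so v = 8.
The 7 still-open variables together cover exactly {2, 3, 4, 5, 6, 7, 9} — 7 values for 7 variables — and 7 appears only in x's list, so x = 7.
The 6 still-open variables draw from only 6 values {2, 3, 4, 5, 6, 9}, so each is used; only s can be 3, hence s = 3.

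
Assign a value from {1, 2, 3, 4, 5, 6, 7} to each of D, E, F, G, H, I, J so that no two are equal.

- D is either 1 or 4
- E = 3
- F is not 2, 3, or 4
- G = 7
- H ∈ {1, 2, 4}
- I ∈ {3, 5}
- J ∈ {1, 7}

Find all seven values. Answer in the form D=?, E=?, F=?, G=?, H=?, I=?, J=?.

D=4, E=3, F=6, G=7, H=2, I=5, J=1

E has just one choice, so E = 3. Strike 3 from I.
G's domain is down to {7}, so G = 7. So F, J can't be 7.
I must be 5 (only option left). Remove 5 from F.
That leaves J = 1. Eliminate 1 elsewhere: D, F, H.
That leaves D = 4. So H can't be 4.
F's domain is down to {6}, so F = 6.
H must be 2 (only option left).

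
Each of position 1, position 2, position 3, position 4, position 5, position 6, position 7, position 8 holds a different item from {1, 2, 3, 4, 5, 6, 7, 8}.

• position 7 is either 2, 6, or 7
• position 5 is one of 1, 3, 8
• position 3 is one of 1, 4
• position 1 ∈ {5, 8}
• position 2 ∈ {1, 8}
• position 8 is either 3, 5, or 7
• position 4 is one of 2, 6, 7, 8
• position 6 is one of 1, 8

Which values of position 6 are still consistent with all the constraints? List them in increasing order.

1, 8

Among the 8 variables, 4 fits only position 3 (and all 8 values in {1, 2, 3, 4, 5, 6, 7, 8} must be used), so position 3 = 4.
position 2 and position 6 between them cover only {1, 8} — a naked pair. Remove those values from position 1, position 4, position 5.
That leaves position 1 = 5. So position 8 can't be 5.
position 5 has just one choice, so position 5 = 3. Eliminate 3 elsewhere: position 8.
position 8 must be 7 (only option left). Strike 7 from position 4, position 7.
No further eliminations apply; position 6 can still be any of 1, 8.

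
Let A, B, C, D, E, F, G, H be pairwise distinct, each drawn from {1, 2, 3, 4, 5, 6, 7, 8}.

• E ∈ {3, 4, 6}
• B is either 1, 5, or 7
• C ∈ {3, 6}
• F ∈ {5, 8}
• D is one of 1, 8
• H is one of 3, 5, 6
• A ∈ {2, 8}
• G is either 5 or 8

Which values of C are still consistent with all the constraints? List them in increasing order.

3, 6

The 8 variables together cover exactly {1, 2, 3, 4, 5, 6, 7, 8} — 8 values for 8 variables — and 2 appears only in A's list, so A = 2.
The 7 still-open variables together cover exactly {1, 3, 4, 5, 6, 7, 8} — 7 values for 7 variables — and 4 appears only in E's list, so E = 4.
Among the 6 still-open variables, 7 fits only B (and all 6 values in {1, 3, 5, 6, 7, 8} must be used), so B = 7.
Among the 5 still-open variables, 1 fits only D (and all 5 values in {1, 3, 5, 6, 8} must be used), so D = 1.
F and G share exactly the 2 values {5, 8}; by pigeonhole those values go to them, so strike 5, 8 from H.
No further eliminations apply; C can still be any of 3, 6.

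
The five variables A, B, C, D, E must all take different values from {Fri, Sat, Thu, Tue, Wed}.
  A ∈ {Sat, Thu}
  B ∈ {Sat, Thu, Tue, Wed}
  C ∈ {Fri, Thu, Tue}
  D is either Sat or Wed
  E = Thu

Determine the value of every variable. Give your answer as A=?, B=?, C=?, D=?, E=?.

E has just one choice, so E = Thu. So A, B, C can't be Thu.
A has just one choice, so A = Sat. So B, D can't be Sat.
D's domain is down to {Wed}, so D = Wed. Remove Wed from B.
B must be Tue (only option left). Eliminate Tue elsewhere: C.
C has just one choice, so C = Fri.

A=Sat, B=Tue, C=Fri, D=Wed, E=Thu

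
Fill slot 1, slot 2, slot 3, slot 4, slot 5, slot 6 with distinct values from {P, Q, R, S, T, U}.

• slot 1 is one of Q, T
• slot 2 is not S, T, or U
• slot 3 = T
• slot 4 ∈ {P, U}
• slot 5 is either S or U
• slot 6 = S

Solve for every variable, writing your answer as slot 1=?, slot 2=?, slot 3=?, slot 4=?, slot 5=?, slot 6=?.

slot 1=Q, slot 2=R, slot 3=T, slot 4=P, slot 5=U, slot 6=S

slot 3 must be T (only option left). Remove T from slot 1.
That leaves slot 6 = S. Remove S from slot 5.
slot 1's domain is down to {Q}, so slot 1 = Q. So slot 2 can't be Q.
slot 5's domain is down to {U}, so slot 5 = U. So slot 4 can't be U.
slot 4 has just one choice, so slot 4 = P. So slot 2 can't be P.
slot 2 has just one choice, so slot 2 = R.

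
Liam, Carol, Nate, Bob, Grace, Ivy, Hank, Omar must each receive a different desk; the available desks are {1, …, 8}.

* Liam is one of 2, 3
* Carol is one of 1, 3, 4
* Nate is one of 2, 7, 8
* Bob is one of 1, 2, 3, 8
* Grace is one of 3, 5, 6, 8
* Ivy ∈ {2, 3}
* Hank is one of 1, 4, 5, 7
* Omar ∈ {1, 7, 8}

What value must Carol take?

The 8 variables together cover exactly {1, 2, 3, 4, 5, 6, 7, 8} — 8 values for 8 variables — and 6 appears only in Grace's list, so Grace = 6.
The 7 still-open variables draw from only 7 values {1, 2, 3, 4, 5, 7, 8}, so each is used; only Hank can be 5, hence Hank = 5.
Among the 6 still-open variables, 4 fits only Carol (and all 6 values in {1, 2, 3, 4, 7, 8} must be used), so Carol = 4.

4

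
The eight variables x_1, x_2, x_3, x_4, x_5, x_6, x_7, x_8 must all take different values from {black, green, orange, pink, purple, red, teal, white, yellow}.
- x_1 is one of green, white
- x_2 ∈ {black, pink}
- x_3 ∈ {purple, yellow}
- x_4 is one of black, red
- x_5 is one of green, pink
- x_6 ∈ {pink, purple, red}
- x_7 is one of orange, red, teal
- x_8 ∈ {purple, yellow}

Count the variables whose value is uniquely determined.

2

x_3 and x_8 between them cover only {purple, yellow} — a naked pair. Remove those values from x_6.
x_2, x_4, x_6 between them cover only {black, pink, red} — a naked triple. Remove those values from x_5, x_7.
x_5's domain is down to {green}, so x_5 = green. Strike green from x_1.
That leaves x_1 = white.
Determined: x_1=white, x_5=green. The other variables each still have more than one consistent value. That makes 2.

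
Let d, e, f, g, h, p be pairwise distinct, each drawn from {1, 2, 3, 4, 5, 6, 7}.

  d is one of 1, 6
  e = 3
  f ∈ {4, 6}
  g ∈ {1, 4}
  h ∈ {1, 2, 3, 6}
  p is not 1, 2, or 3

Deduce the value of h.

2

e has just one choice, so e = 3. So h can't be 3.
d, f, g share exactly the 3 values {1, 4, 6}; by pigeonhole those values go to them, so strike 1, 4, 6 from h, p.
So h = 2.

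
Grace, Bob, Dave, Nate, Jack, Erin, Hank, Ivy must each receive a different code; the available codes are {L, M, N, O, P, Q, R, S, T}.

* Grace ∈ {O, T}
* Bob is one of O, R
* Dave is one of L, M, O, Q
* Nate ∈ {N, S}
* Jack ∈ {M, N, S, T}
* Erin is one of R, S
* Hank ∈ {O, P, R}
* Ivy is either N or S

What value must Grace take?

T

Nate and Ivy share exactly the 2 values {N, S}; by pigeonhole those values go to them, so strike N, S from Jack, Erin.
Erin has just one choice, so Erin = R. Eliminate R elsewhere: Bob, Hank.
Bob has just one choice, so Bob = O. Eliminate O elsewhere: Grace, Dave, Hank.
So Grace = T.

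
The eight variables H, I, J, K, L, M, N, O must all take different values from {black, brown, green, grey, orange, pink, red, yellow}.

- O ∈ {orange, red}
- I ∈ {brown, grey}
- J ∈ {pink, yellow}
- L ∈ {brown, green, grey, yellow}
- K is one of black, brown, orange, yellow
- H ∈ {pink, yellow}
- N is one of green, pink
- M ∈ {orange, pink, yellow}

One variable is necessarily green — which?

Among the 8 variables, black fits only K (and all 8 values in {black, brown, green, grey, orange, pink, red, yellow} must be used), so K = black.
The 7 still-open variables together cover exactly {brown, green, grey, orange, pink, red, yellow} — 7 values for 7 variables — and red appears only in O's list, so O = red.
The 6 still-open variables draw from only 6 values {brown, green, grey, orange, pink, yellow}, so each is used; only M can be orange, hence M = orange.
H and J share exactly the 2 values {pink, yellow}; by pigeonhole those values go to them, so strike pink, yellow from L, N.
So green goes to N.

N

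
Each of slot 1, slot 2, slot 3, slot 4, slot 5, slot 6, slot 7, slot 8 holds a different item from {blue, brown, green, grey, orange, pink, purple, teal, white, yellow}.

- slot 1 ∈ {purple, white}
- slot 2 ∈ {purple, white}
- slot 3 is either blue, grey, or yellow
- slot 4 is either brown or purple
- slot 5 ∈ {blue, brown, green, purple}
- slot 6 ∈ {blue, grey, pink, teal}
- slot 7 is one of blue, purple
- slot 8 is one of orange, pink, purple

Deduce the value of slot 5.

green

slot 1 and slot 2 between them cover only {purple, white} — a naked pair. Remove those values from slot 4, slot 5, slot 7, slot 8.
That leaves slot 4 = brown. Eliminate brown elsewhere: slot 5.
slot 7's domain is down to {blue}, so slot 7 = blue. Strike blue from slot 3, slot 5, slot 6.
So slot 5 = green.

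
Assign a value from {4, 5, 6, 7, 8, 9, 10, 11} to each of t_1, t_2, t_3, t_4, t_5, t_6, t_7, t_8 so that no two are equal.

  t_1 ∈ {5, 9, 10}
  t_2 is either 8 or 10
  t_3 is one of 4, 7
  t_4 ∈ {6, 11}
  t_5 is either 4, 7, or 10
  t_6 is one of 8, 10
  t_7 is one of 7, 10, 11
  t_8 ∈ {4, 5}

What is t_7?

11

Among the 8 variables, 6 fits only t_4 (and all 8 values in {4, 5, 6, 7, 8, 9, 10, 11} must be used), so t_4 = 6.
The 7 still-open variables together cover exactly {4, 5, 7, 8, 9, 10, 11} — 7 values for 7 variables — and 9 appears only in t_1's list, so t_1 = 9.
Among the 6 still-open variables, 5 fits only t_8 (and all 6 values in {4, 5, 7, 8, 10, 11} must be used), so t_8 = 5.
Among the 5 still-open variables, 11 fits only t_7 (and all 5 values in {4, 7, 8, 10, 11} must be used), so t_7 = 11.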